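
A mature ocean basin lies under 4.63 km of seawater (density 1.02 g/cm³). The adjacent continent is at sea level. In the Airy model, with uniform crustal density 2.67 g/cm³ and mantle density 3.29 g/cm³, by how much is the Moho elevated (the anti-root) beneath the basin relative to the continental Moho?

12.3 km

In Airy isostatic equilibrium: replacing crust with seawater at the top is compensated by replacing crust with mantle at the base: d (ρ_c − ρ_w) = a (ρ_m − ρ_c).
a = d (ρ_c − ρ_w)/(ρ_m − ρ_c) = 4.63 km × 1.65/0.62 = 12.3 km.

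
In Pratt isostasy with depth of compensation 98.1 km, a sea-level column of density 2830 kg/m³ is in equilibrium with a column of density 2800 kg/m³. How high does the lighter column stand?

1.05 km

ρ_ref D = ρ (D + h) → h = D (ρ_ref − ρ)/ρ.
h = 98.1 km × (2830 − 2800)/2800 = 1.05 km.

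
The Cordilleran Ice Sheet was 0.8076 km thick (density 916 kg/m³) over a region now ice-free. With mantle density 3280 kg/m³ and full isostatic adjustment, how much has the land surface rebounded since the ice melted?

0.226 km

Removing the load lets mantle flow back in; uplift u satisfies ρ_ice t = ρ_m u.
u = t ρ_ice/ρ_m = 0.8076 km × 916/3280 = 0.226 km.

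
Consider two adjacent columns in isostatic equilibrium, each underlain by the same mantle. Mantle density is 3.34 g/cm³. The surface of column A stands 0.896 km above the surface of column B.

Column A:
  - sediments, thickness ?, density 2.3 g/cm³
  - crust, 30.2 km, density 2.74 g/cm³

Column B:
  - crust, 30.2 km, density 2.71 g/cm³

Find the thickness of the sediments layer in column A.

Take the compensation level at the base of the deeper column (depth z_c below the surface of column A) and equate Σ ρ_i t_i down to z_c; mantle fills any gap and the z_c terms cancel.
Column A: x×2.3 + 30.2×2.74 + (z_c − 30.2 − x)×3.34
Column B: 0.896×0 + 30.2×2.71 + (z_c − 0.896 − 30.2)×3.34
The z_c×3.34 term appears on both sides and cancels. Collect the known terms of each column as K = Σ(ρt)_known − 3.34 × (depth of known layers): K_A = 82.748 − 3.34×30.2 = −18.12; K_B = 81.842 − 3.34×(0.896 + 30.2) = −22.01864.
Balance: K_A − x×(3.34 − 2.3) = K_B, so x = (K_A − K_B)/(3.34 − 2.3) = 3.89864/1.04 = 3.75 km.

3.75 km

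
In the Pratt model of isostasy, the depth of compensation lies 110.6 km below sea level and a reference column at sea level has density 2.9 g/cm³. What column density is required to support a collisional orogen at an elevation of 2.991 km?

2.82 g/cm³

Pratt balance: ρ_ref D = ρ (D + h).
ρ = ρ_ref D/(D + h) = 2.9 × 110.6 km/(110.6 km + 2.991 km) = 2.82 g/cm³.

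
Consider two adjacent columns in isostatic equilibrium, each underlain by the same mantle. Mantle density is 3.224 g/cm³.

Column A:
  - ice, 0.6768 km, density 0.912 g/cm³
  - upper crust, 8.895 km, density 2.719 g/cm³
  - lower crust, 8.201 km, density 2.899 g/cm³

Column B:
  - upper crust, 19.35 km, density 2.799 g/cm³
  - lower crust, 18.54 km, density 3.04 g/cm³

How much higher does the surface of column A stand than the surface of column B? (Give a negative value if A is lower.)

For any compensation level in the mantle, the mantle terms cancel and isostasy reduces to e = (Σt_A − Σt_B) − (Σ(ρt)_A − Σ(ρt)_B) / ρ_m.
Σt_A = 17.7728 km; Σt_B = 37.89 km; Σ(ρt)_A = 48.5774456; Σ(ρt)_B = 110.52225 (in km·g/cm³).
e = (17.7728 − 37.89) − (48.5774456 − 110.52225) / 3.224 = −0.904 km.

−0.904 km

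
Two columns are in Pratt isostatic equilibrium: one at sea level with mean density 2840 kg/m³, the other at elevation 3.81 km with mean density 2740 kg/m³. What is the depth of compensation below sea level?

104 km

ρ_ref D = ρ (D + h) → D (ρ_ref − ρ) = ρ h.
D = ρ h/(ρ_ref − ρ) = 2740 × 3.81 km/(2840 − 2740) = 104 km.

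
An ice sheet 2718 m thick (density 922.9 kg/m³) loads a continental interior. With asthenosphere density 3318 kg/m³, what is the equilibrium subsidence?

756 m

By Archimedes' principle applied to the lithosphere: the ice load ρ_ice t is balanced by mantle displaced below, ρ_m s.
s = t ρ_ice / ρ_m = 2718 m × 922.9/3318 = 756 m.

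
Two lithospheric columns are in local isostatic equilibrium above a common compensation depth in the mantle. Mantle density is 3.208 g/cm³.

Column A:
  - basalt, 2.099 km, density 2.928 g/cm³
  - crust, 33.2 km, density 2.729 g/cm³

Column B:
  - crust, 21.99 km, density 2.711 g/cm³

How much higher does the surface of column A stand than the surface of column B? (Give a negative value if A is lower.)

1.73 km

For any compensation level in the mantle, the mantle terms cancel and isostasy reduces to e = (Σt_A − Σt_B) − (Σ(ρt)_A − Σ(ρt)_B) / ρ_m.
Σt_A = 35.299 km; Σt_B = 21.99 km; Σ(ρt)_A = 96.748672; Σ(ρt)_B = 59.61489 (in km·g/cm³).
e = (35.299 − 21.99) − (96.748672 − 59.61489) / 3.208 = 1.73 km.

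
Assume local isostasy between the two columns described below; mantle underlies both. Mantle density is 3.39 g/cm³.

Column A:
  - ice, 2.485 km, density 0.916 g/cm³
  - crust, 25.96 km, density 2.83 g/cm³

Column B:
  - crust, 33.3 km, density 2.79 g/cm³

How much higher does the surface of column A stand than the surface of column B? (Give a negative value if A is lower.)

0.208 km

For any compensation level in the mantle, the mantle terms cancel and isostasy reduces to e = (Σt_A − Σt_B) − (Σ(ρt)_A − Σ(ρt)_B) / ρ_m.
Σt_A = 28.445 km; Σt_B = 33.3 km; Σ(ρt)_A = 75.74306; Σ(ρt)_B = 92.907 (in km·g/cm³).
e = (28.445 − 33.3) − (75.74306 − 92.907) / 3.39 = 0.208 km.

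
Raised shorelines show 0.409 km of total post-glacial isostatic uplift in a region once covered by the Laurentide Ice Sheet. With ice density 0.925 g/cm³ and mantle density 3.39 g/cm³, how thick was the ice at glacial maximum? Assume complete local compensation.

1.5 km

u = t ρ_ice/ρ_m → t = u ρ_m/ρ_ice = 0.409 km × 3.39/0.925 = 1.5 km.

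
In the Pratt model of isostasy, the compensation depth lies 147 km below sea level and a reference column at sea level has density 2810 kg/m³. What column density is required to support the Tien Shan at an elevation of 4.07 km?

Pratt balance: ρ_ref D = ρ (D + h).
ρ = ρ_ref D/(D + h) = 2810 × 147 km/(147 km + 4.07 km) = 2730 kg/m³.

2730 kg/m³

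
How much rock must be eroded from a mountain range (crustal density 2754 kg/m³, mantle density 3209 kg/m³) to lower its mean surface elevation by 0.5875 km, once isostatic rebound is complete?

Net drop Δ = e − u = e − e ρ_c/ρ_m = e (ρ_m − ρ_c)/ρ_m.
e = Δ ρ_m/(ρ_m − ρ_c) = 0.5875 km × 3209/455 = 4.14 km.

4.14 km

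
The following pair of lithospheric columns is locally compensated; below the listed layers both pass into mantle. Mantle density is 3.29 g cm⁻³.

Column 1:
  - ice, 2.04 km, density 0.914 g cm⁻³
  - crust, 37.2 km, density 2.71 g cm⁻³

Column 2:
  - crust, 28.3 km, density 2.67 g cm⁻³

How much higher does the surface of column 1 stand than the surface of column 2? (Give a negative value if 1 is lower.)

For any compensation level in the mantle, the mantle terms cancel and isostasy reduces to e = (Σt_1 − Σt_2) − (Σ(ρt)_1 − Σ(ρt)_2) / ρ_m.
Σt_1 = 39.24 km; Σt_2 = 28.3 km; Σ(ρt)_1 = 102.67656; Σ(ρt)_2 = 75.561 (in km·g cm⁻³).
e = (39.24 − 28.3) − (102.67656 − 75.561) / 3.29 = 2.7 km.

2.7 km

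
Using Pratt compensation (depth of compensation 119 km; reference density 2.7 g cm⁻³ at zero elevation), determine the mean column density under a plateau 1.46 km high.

2.67 g cm⁻³

Pratt balance: ρ_ref D = ρ (D + h).
ρ = ρ_ref D/(D + h) = 2.7 × 119 km/(119 km + 1.46 km) = 2.67 g cm⁻³.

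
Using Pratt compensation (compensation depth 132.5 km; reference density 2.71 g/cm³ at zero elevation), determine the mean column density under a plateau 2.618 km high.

2.66 g/cm³

Pratt balance: ρ_ref D = ρ (D + h).
ρ = ρ_ref D/(D + h) = 2.71 × 132.5 km/(132.5 km + 2.618 km) = 2.66 g/cm³.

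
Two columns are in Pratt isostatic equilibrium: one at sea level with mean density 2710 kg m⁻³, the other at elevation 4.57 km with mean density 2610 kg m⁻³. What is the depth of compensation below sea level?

119 km

ρ_ref D = ρ (D + h) → D (ρ_ref − ρ) = ρ h.
D = ρ h/(ρ_ref − ρ) = 2610 × 4.57 km/(2710 − 2610) = 119 km.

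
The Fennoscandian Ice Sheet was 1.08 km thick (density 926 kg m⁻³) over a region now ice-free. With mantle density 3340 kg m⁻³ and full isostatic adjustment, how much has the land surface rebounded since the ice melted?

0.299 km

Removing the load lets mantle flow back in; uplift u satisfies ρ_ice t = ρ_m u.
u = t ρ_ice/ρ_m = 1.08 km × 926/3340 = 0.299 km.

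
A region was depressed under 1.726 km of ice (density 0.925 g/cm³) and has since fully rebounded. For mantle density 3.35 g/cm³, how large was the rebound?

0.477 km

Removing the load lets mantle flow back in; uplift u satisfies ρ_ice t = ρ_m u.
u = t ρ_ice/ρ_m = 1.726 km × 0.925/3.35 = 0.477 km.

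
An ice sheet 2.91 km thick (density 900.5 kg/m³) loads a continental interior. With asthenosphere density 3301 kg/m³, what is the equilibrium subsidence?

0.794 km

Isostatic balance requires: the ice load ρ_ice t is balanced by mantle displaced below, ρ_m s.
s = t ρ_ice / ρ_m = 2.91 km × 900.5/3301 = 0.794 km.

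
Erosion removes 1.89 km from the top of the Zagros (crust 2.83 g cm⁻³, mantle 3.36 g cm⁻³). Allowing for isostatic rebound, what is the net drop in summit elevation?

0.298 km

Rebound u = e ρ_c/ρ_m = 1.89 km × 2.83/3.36 = 1.592 km.
Net surface drop = e − u = 1.89 km − 1.592 km = e (ρ_m − ρ_c)/ρ_m = 0.298 km.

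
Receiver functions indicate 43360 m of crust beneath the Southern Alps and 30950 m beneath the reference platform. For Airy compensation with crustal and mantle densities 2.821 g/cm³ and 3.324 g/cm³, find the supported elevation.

1880 m

Excess crust Δ = 43360 m − 30950 m = 12410 m, split between elevation h and root r with h + r = Δ.
Airy balance ρ_c h = (ρ_m − ρ_c) r gives r = h ρ_c/(ρ_m − ρ_c), so h (1 + ρ_c/(ρ_m − ρ_c)) = Δ, i.e. h = Δ (ρ_m − ρ_c)/ρ_m.
h = 12410 m × 0.503/3.324 = 1880 m.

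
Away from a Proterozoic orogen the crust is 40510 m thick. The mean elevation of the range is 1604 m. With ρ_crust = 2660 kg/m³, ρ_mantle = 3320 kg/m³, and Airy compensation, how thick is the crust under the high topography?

Root depth r = h ρ_c / (ρ_m − ρ_c) = 1604 m × 2660 / 660 = 6465 m.
Total thickness = T + h + r = 40510 m + 1604 m + 6465 m = 48600 m.

48600 m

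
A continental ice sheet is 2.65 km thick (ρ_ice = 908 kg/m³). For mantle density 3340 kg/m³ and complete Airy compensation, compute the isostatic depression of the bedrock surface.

Balancing pressure at the compensation depth: the ice load ρ_ice t is balanced by mantle displaced below, ρ_m s.
s = t ρ_ice / ρ_m = 2.65 km × 908/3340 = 0.72 km.

0.72 km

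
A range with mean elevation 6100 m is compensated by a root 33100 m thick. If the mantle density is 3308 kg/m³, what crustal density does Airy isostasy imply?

2790 kg/m³

ρ_c h = (ρ_m − ρ_c) r → ρ_c (h + r) = ρ_m r → ρ_c = ρ_m r / (h + r).
ρ_c = 3308 × 33100 m / (6100 m + 33100 m) = 2790 kg/m³.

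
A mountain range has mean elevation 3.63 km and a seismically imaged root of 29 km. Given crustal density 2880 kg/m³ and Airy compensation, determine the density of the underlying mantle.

3240 kg/m³

Airy balance: ρ_c h = (ρ_m − ρ_c) r → ρ_m = ρ_c (1 + h/r).
ρ_m = 2880 × (1 + 3.63 km/29 km) = 3240 kg/m³.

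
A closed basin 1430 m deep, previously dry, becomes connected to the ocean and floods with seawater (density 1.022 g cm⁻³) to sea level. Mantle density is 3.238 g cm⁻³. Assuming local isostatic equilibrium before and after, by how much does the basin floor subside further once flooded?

660 m

After flooding the water column is d + s deep. Its weight must equal the weight of mantle displaced by the extra subsidence s: (d + s) ρ_w = s ρ_m.
s = d ρ_w / (ρ_m − ρ_w) = 1430 m × 1.022/(3.238 − 1.022) = 660 m.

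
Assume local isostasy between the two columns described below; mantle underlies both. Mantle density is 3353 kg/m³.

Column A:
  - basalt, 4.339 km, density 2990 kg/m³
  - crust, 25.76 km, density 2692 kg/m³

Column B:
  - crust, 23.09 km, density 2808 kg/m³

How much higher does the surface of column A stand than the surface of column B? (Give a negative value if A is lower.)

1.79 km

For any compensation level in the mantle, the mantle terms cancel and isostasy reduces to e = (Σt_A − Σt_B) − (Σ(ρt)_A − Σ(ρt)_B) / ρ_m.
Σt_A = 30.099 km; Σt_B = 23.09 km; Σ(ρt)_A = 82319.53; Σ(ρt)_B = 64836.72 (in km·kg/m³).
e = (30.099 − 23.09) − (82319.53 − 64836.72) / 3353 = 1.79 km.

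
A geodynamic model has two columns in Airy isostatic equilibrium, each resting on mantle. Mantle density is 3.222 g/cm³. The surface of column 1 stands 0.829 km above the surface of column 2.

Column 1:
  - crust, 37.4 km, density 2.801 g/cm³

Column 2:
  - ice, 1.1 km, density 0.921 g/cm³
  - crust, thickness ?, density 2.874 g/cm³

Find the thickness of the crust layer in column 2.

Take the compensation level at the base of the deeper column (depth z_c below the surface of column 1) and equate Σ ρ_i t_i down to z_c; mantle fills any gap and the z_c terms cancel.
Column 1: 37.4×2.801 + (z_c − 37.4)×3.222
Column 2: 0.829×0 + 1.1×0.921 + x×2.874 + (z_c − 0.829 − 1.1 − x)×3.222
The z_c×3.222 term appears on both sides and cancels. Collect the known terms of each column as K = Σ(ρt)_known − 3.222 × (depth of known layers): K_1 = 104.7574 − 3.222×37.4 = −15.7454; K_2 = 1.0131 − 3.222×(0.829 + 1.1) = −5.202138.
Balance: K_1 = K_2 − x×(3.222 − 2.874), so x = (K_2 − K_1)/(3.222 − 2.874) = 10.5433/0.348 = 30.3 km.

30.3 km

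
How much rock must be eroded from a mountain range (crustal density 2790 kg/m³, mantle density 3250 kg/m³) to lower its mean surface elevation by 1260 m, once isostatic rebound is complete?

8900 m

Net drop Δ = e − u = e − e ρ_c/ρ_m = e (ρ_m − ρ_c)/ρ_m.
e = Δ ρ_m/(ρ_m − ρ_c) = 1260 m × 3250/460 = 8900 m.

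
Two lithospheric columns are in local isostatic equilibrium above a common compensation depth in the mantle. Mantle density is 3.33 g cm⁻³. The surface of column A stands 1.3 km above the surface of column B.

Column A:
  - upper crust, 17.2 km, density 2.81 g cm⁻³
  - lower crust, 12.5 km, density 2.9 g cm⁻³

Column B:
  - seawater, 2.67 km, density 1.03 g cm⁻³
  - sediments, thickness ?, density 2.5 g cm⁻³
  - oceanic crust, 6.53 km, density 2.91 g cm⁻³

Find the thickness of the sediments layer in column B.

1.33 km

Take the compensation level at the base of the deeper column (depth z_c below the surface of column A) and equate Σ ρ_i t_i down to z_c; mantle fills any gap and the z_c terms cancel.
Column A: 17.2×2.81 + 12.5×2.9 + (z_c − 29.7)×3.33
Column B: 1.3×0 + 2.67×1.03 + x×2.5 + 6.53×2.91 + (z_c − 1.3 − 9.2 − x)×3.33
The z_c×3.33 term appears on both sides and cancels. Collect the known terms of each column as K = Σ(ρt)_known − 3.33 × (depth of known layers): K_A = 84.582 − 3.33×29.7 = −14.319; K_B = 21.7524 − 3.33×(1.3 + 9.2) = −13.2126.
Balance: K_A = K_B − x×(3.33 − 2.5), so x = (K_B − K_A)/(3.33 − 2.5) = 1.1064/0.83 = 1.33 km.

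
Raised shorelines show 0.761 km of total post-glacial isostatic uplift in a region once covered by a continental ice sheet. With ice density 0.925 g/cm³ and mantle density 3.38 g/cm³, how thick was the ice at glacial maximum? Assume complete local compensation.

u = t ρ_ice/ρ_m → t = u ρ_m/ρ_ice = 0.761 km × 3.38/0.925 = 2.78 km.

2.78 km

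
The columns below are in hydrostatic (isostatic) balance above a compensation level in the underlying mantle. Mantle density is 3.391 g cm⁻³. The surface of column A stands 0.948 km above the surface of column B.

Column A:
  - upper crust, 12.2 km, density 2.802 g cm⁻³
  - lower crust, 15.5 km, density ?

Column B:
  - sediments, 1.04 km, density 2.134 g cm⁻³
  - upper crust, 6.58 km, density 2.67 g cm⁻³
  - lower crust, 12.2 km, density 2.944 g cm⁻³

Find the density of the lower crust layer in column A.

Take the compensation level at the base of the deeper column (depth z_c below the surface of column A) and equate Σ ρ_i t_i down to z_c; mantle fills any gap and the z_c terms cancel.
Column A: 12.2×2.802 + 15.5×ρ + (z_c − 27.7)×3.391
Column B: 0.948×0 + 1.04×2.134 + 6.58×2.67 + 12.2×2.944 + (z_c − 0.948 − 19.82)×3.391
The z_c×3.391 term appears on both sides and cancels. Collect the known terms of each column as K = Σ(ρt)_known − 3.391 × (depth of known layers): K_A = 34.1844 − 3.391×27.7 = −59.7463; K_B = 55.70476 − 3.391×(0.948 + 19.82) = −14.719528.
Balance: K_A + 15.5×ρ = K_B, so ρ = (K_B − K_A)/15.5 = 45.0268/15.5 = 2.9 g cm⁻³.

2.9 g cm⁻³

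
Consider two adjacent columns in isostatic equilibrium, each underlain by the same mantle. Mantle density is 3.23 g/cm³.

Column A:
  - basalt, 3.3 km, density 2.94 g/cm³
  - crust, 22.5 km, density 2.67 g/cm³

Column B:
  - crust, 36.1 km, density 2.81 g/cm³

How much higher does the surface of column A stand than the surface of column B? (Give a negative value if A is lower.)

−0.497 km

For any compensation level in the mantle, the mantle terms cancel and isostasy reduces to e = (Σt_A − Σt_B) − (Σ(ρt)_A − Σ(ρt)_B) / ρ_m.
Σt_A = 25.8 km; Σt_B = 36.1 km; Σ(ρt)_A = 69.777; Σ(ρt)_B = 101.441 (in km·g/cm³).
e = (25.8 − 36.1) − (69.777 − 101.441) / 3.23 = −0.497 km.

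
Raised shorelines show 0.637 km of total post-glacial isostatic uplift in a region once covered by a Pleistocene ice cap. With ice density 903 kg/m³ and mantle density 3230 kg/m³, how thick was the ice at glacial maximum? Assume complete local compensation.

2.28 km

u = t ρ_ice/ρ_m → t = u ρ_m/ρ_ice = 0.637 km × 3230/903 = 2.28 km.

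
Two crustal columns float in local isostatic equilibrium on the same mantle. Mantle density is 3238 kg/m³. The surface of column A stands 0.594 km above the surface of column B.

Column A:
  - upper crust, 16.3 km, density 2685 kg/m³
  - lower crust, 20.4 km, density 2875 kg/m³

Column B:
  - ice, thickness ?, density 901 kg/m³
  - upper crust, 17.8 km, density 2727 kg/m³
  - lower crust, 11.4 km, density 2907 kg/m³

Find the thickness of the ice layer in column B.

Take the compensation level at the base of the deeper column (depth z_c below the surface of column A) and equate Σ ρ_i t_i down to z_c; mantle fills any gap and the z_c terms cancel.
Column A: 16.3×2685 + 20.4×2875 + (z_c − 36.7)×3238
Column B: 0.594×0 + x×901 + 17.8×2727 + 11.4×2907 + (z_c − 0.594 − 29.2 − x)×3238
The z_c×3238 term appears on both sides and cancels. Collect the known terms of each column as K = Σ(ρt)_known − 3238 × (depth of known layers): K_A = 102415.5 − 3238×36.7 = −16419.1; K_B = 81680.4 − 3238×(0.594 + 29.2) = −14792.572.
Balance: K_A = K_B − x×(3238 − 901), so x = (K_B − K_A)/(3238 − 901) = 1626.53/2337 = 0.696 km.

0.696 km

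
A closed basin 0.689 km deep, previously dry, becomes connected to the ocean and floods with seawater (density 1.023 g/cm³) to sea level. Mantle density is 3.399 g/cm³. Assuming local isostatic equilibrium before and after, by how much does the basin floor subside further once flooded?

After flooding the water column is d + s deep. Its weight must equal the weight of mantle displaced by the extra subsidence s: (d + s) ρ_w = s ρ_m.
s = d ρ_w / (ρ_m − ρ_w) = 0.689 km × 1.023/(3.399 − 1.023) = 0.297 km.

0.297 km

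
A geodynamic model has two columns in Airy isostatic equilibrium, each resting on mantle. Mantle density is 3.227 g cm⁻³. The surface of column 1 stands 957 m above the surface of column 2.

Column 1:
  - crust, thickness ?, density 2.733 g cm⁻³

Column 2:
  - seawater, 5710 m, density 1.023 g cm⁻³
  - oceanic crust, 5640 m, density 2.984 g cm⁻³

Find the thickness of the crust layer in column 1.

34500 m

Take the compensation level at the base of the deeper column (depth z_c below the surface of column 1) and equate Σ ρ_i t_i down to z_c; mantle fills any gap and the z_c terms cancel.
Column 1: x×2.733 + (z_c − 0 − x)×3.227
Column 2: 957×0 + 5710×1.023 + 5640×2.984 + (z_c − 957 − 11350)×3.227
The z_c×3.227 term appears on both sides and cancels. Collect the known terms of each column as K = Σ(ρt)_known − 3.227 × (depth of known layers): K_1 = 0 − 3.227×0 = 0; K_2 = 22671.09 − 3.227×(957 + 11350) = −17043.599.
Balance: K_1 − x×(3.227 − 2.733) = K_2, so x = (K_1 − K_2)/(3.227 − 2.733) = 17043.6/0.494 = 34500 m.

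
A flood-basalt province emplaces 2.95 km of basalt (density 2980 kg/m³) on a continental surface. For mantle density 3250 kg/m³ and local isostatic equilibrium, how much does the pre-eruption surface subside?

Subaerial loading: s = t ρ_load / ρ_m.
s = 2.95 km × 2980/3250 = 2.7 km.

2.7 km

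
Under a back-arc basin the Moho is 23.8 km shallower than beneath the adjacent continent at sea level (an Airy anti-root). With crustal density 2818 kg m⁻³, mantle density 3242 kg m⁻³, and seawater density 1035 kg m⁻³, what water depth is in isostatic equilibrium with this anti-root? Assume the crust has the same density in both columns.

5.66 km

Replacing a thickness d of crust by seawater at the top must be balanced by replacing crust with mantle at the base: d (ρ_c − ρ_w) = a (ρ_m − ρ_c).
d = a (ρ_m − ρ_c)/(ρ_c − ρ_w) = 23.8 km × 424/1783 = 5.66 km.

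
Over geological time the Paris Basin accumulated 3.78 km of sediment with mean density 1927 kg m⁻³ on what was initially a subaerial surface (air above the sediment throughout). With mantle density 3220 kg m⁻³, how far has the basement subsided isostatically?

Subaerial load: s = t ρ_sed / ρ_m = 3.78 km × 1927/3220 = 2.26 km.

2.26 km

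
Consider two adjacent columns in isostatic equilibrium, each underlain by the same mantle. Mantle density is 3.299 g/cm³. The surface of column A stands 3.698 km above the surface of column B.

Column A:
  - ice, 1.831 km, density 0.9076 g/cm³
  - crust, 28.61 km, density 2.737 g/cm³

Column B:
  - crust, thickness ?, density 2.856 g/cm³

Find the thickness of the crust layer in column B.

18.6 km

Take the compensation level at the base of the deeper column (depth z_c below the surface of column A) and equate Σ ρ_i t_i down to z_c; mantle fills any gap and the z_c terms cancel.
Column A: 1.831×0.9076 + 28.61×2.737 + (z_c − 30.441)×3.299
Column B: 3.698×0 + x×2.856 + (z_c − 3.698 − 0 − x)×3.299
The z_c×3.299 term appears on both sides and cancels. Collect the known terms of each column as K = Σ(ρt)_known − 3.299 × (depth of known layers): K_A = 79.9673856 − 3.299×30.441 = −20.4574734; K_B = 0 − 3.299×(3.698 + 0) = −12.199702.
Balance: K_A = K_B − x×(3.299 − 2.856), so x = (K_B − K_A)/(3.299 − 2.856) = 8.25777/0.443 = 18.6 km.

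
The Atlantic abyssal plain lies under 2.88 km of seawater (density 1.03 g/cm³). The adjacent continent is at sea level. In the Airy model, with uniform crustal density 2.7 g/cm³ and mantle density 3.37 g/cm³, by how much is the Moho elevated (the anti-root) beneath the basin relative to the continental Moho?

7.18 km

By Archimedes' principle applied to the lithosphere: replacing crust with seawater at the top is compensated by replacing crust with mantle at the base: d (ρ_c − ρ_w) = a (ρ_m − ρ_c).
a = d (ρ_c − ρ_w)/(ρ_m − ρ_c) = 2.88 km × 1.67/0.67 = 7.18 km.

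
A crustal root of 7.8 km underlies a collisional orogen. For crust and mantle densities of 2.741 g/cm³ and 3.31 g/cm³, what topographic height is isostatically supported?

1.62 km

By Archimedes' principle applied to the lithosphere: ρ_c h = (ρ_m − ρ_c) r.
h = r (ρ_m − ρ_c) / ρ_c = 7.8 km × (3.31 − 2.741) / 2.741 = 1.62 km.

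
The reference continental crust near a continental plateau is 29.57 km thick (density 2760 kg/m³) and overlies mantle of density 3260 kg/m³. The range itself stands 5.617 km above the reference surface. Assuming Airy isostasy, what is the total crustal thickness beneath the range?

66.2 km

Root depth r = h ρ_c / (ρ_m − ρ_c) = 5.617 km × 2760 / 500 = 31.01 km.
Total thickness = T + h + r = 29.57 km + 5.617 km + 31.01 km = 66.2 km.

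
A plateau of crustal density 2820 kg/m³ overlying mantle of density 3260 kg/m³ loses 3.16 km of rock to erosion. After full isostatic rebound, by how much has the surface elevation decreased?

0.427 km

Rebound u = e ρ_c/ρ_m = 3.16 km × 2820/3260 = 2.733 km.
Net surface drop = e − u = 3.16 km − 2.733 km = e (ρ_m − ρ_c)/ρ_m = 0.427 km.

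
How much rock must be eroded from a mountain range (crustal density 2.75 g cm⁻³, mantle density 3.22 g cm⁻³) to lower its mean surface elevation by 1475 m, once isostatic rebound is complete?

10100 m

Net drop Δ = e − u = e − e ρ_c/ρ_m = e (ρ_m − ρ_c)/ρ_m.
e = Δ ρ_m/(ρ_m − ρ_c) = 1475 m × 3.22/0.47 = 10100 m.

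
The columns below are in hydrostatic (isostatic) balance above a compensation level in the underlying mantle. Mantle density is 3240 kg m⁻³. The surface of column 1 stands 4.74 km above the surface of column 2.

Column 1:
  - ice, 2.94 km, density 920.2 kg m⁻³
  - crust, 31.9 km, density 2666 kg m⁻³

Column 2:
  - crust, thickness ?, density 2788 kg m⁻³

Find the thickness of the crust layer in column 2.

21.6 km

Take the compensation level at the base of the deeper column (depth z_c below the surface of column 1) and equate Σ ρ_i t_i down to z_c; mantle fills any gap and the z_c terms cancel.
Column 1: 2.94×920.2 + 31.9×2666 + (z_c − 34.84)×3240
Column 2: 4.74×0 + x×2788 + (z_c − 4.74 − 0 − x)×3240
The z_c×3240 term appears on both sides and cancels. Collect the known terms of each column as K = Σ(ρt)_known − 3240 × (depth of known layers): K_1 = 87750.788 − 3240×34.84 = −25130.812; K_2 = 0 − 3240×(4.74 + 0) = −15357.6.
Balance: K_1 = K_2 − x×(3240 − 2788), so x = (K_2 − K_1)/(3240 − 2788) = 9773.21/452 = 21.6 km.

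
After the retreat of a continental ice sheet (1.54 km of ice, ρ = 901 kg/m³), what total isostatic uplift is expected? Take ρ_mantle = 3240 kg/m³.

0.428 km

Removing the load lets mantle flow back in; uplift u satisfies ρ_ice t = ρ_m u.
u = t ρ_ice/ρ_m = 1.54 km × 901/3240 = 0.428 km.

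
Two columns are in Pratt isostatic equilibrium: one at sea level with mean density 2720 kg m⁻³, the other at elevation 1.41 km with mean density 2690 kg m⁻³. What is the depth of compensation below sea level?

ρ_ref D = ρ (D + h) → D (ρ_ref − ρ) = ρ h.
D = ρ h/(ρ_ref − ρ) = 2690 × 1.41 km/(2720 − 2690) = 126 km.

126 km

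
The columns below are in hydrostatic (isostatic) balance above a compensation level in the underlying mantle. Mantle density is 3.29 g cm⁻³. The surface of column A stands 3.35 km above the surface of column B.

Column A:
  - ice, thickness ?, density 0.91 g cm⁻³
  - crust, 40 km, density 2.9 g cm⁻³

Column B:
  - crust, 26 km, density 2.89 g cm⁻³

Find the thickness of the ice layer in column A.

Take the compensation level at the base of the deeper column (depth z_c below the surface of column A) and equate Σ ρ_i t_i down to z_c; mantle fills any gap and the z_c terms cancel.
Column A: x×0.91 + 40×2.9 + (z_c − 40 − x)×3.29
Column B: 3.35×0 + 26×2.89 + (z_c − 3.35 − 26)×3.29
The z_c×3.29 term appears on both sides and cancels. Collect the known terms of each column as K = Σ(ρt)_known − 3.29 × (depth of known layers): K_A = 116 − 3.29×40 = −15.6; K_B = 75.14 − 3.29×(3.35 + 26) = −21.4215.
Balance: K_A − x×(3.29 − 0.91) = K_B, so x = (K_A − K_B)/(3.29 − 0.91) = 5.8215/2.38 = 2.45 km.

2.45 km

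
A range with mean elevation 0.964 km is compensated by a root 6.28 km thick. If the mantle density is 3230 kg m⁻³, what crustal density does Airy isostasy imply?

2800 kg m⁻³

ρ_c h = (ρ_m − ρ_c) r → ρ_c (h + r) = ρ_m r → ρ_c = ρ_m r / (h + r).
ρ_c = 3230 × 6.28 km / (0.964 km + 6.28 km) = 2800 kg m⁻³.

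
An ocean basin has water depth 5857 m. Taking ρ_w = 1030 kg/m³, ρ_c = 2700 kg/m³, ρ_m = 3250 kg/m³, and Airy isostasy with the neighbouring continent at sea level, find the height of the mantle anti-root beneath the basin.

Equating mass per unit area of the two columns: replacing crust with seawater at the top is compensated by replacing crust with mantle at the base: d (ρ_c − ρ_w) = a (ρ_m − ρ_c).
a = d (ρ_c − ρ_w)/(ρ_m − ρ_c) = 5857 m × 1670/550 = 17800 m.

17800 m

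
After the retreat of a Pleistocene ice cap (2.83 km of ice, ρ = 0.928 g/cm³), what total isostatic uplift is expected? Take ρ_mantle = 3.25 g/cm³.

Removing the load lets mantle flow back in; uplift u satisfies ρ_ice t = ρ_m u.
u = t ρ_ice/ρ_m = 2.83 km × 0.928/3.25 = 0.808 km.

0.808 km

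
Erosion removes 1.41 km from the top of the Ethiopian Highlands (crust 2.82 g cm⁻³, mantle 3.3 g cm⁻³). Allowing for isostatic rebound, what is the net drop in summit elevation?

Rebound u = e ρ_c/ρ_m = 1.41 km × 2.82/3.3 = 1.205 km.
Net surface drop = e − u = 1.41 km − 1.205 km = e (ρ_m − ρ_c)/ρ_m = 0.205 km.

0.205 km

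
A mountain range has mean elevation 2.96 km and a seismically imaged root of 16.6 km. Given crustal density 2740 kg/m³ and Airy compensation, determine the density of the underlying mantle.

Airy balance: ρ_c h = (ρ_m − ρ_c) r → ρ_m = ρ_c (1 + h/r).
ρ_m = 2740 × (1 + 2.96 km/16.6 km) = 3230 kg/m³.

3230 kg/m³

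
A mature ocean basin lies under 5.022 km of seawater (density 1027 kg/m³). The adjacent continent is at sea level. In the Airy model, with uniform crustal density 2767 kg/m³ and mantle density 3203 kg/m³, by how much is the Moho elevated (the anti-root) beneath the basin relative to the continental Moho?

20 km

By Archimedes' principle applied to the lithosphere: replacing crust with seawater at the top is compensated by replacing crust with mantle at the base: d (ρ_c − ρ_w) = a (ρ_m − ρ_c).
a = d (ρ_c − ρ_w)/(ρ_m − ρ_c) = 5.022 km × 1740/436 = 20 km.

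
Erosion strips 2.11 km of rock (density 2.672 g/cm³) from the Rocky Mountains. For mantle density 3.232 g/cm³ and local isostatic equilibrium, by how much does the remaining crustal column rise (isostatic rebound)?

Unloading: uplift u = e ρ_c/ρ_m = 2.11 km × 2.672/3.232 = 1.74 km.

1.74 km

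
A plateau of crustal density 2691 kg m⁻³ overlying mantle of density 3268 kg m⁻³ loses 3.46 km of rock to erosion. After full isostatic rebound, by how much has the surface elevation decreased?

0.611 km

Rebound u = e ρ_c/ρ_m = 3.46 km × 2691/3268 = 2.849 km.
Net surface drop = e − u = 3.46 km − 2.849 km = e (ρ_m − ρ_c)/ρ_m = 0.611 km.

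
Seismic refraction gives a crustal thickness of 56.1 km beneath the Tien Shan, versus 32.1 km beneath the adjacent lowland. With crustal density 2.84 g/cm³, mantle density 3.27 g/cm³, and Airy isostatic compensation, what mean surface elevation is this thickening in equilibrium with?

Excess crust Δ = 56.1 km − 32.1 km = 24 km, split between elevation h and root r with h + r = Δ.
Airy balance ρ_c h = (ρ_m − ρ_c) r gives r = h ρ_c/(ρ_m − ρ_c), so h (1 + ρ_c/(ρ_m − ρ_c)) = Δ, i.e. h = Δ (ρ_m − ρ_c)/ρ_m.
h = 24 km × 0.43/3.27 = 3.16 km.

3.16 km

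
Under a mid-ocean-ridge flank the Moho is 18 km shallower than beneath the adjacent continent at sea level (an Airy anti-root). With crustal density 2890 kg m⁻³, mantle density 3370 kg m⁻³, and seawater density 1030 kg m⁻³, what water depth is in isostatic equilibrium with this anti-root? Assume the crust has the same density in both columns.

Replacing a thickness d of crust by seawater at the top must be balanced by replacing crust with mantle at the base: d (ρ_c − ρ_w) = a (ρ_m − ρ_c).
d = a (ρ_m − ρ_c)/(ρ_c − ρ_w) = 18 km × 480/1860 = 4.65 km.

4.65 km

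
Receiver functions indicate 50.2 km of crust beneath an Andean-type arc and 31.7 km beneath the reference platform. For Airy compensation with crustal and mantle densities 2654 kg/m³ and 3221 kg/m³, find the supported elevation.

3.26 km

Excess crust Δ = 50.2 km − 31.7 km = 18.5 km, split between elevation h and root r with h + r = Δ.
Airy balance ρ_c h = (ρ_m − ρ_c) r gives r = h ρ_c/(ρ_m − ρ_c), so h (1 + ρ_c/(ρ_m − ρ_c)) = Δ, i.e. h = Δ (ρ_m − ρ_c)/ρ_m.
h = 18.5 km × 567/3221 = 3.26 km.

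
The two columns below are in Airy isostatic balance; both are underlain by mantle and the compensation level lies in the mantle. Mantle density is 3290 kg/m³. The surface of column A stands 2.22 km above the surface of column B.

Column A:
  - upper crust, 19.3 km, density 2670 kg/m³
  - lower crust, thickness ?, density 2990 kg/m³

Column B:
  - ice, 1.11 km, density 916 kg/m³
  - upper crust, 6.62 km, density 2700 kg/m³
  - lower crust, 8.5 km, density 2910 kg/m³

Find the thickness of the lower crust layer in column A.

17 km

Take the compensation level at the base of the deeper column (depth z_c below the surface of column A) and equate Σ ρ_i t_i down to z_c; mantle fills any gap and the z_c terms cancel.
Column A: 19.3×2670 + x×2990 + (z_c − 19.3 − x)×3290
Column B: 2.22×0 + 1.11×916 + 6.62×2700 + 8.5×2910 + (z_c − 2.22 − 16.23)×3290
The z_c×3290 term appears on both sides and cancels. Collect the known terms of each column as K = Σ(ρt)_known − 3290 × (depth of known layers): K_A = 51531 − 3290×19.3 = −11966; K_B = 43625.76 − 3290×(2.22 + 16.23) = −17074.74.
Balance: K_A − x×(3290 − 2990) = K_B, so x = (K_A − K_B)/(3290 − 2990) = 5108.74/300 = 17 km.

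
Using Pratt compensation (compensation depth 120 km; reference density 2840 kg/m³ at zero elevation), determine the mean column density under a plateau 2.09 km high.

Pratt balance: ρ_ref D = ρ (D + h).
ρ = ρ_ref D/(D + h) = 2840 × 120 km/(120 km + 2.09 km) = 2790 kg/m³.

2790 kg/m³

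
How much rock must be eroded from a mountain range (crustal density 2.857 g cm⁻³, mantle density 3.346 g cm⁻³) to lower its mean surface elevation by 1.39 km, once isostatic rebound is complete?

Net drop Δ = e − u = e − e ρ_c/ρ_m = e (ρ_m − ρ_c)/ρ_m.
e = Δ ρ_m/(ρ_m − ρ_c) = 1.39 km × 3.346/0.489 = 9.51 km.

9.51 km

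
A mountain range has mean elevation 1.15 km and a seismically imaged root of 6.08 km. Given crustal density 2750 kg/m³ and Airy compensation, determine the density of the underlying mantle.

3270 kg/m³

Airy balance: ρ_c h = (ρ_m − ρ_c) r → ρ_m = ρ_c (1 + h/r).
ρ_m = 2750 × (1 + 1.15 km/6.08 km) = 3270 kg/m³.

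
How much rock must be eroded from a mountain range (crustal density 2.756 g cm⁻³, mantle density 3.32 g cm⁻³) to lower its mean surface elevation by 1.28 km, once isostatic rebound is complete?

7.53 km

Net drop Δ = e − u = e − e ρ_c/ρ_m = e (ρ_m − ρ_c)/ρ_m.
e = Δ ρ_m/(ρ_m − ρ_c) = 1.28 km × 3.32/0.564 = 7.53 km.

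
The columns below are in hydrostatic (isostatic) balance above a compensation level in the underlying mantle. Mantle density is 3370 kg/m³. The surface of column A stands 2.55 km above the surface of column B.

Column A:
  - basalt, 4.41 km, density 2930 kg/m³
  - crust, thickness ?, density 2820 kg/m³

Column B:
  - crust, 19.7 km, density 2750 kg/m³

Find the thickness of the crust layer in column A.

Take the compensation level at the base of the deeper column (depth z_c below the surface of column A) and equate Σ ρ_i t_i down to z_c; mantle fills any gap and the z_c terms cancel.
Column A: 4.41×2930 + x×2820 + (z_c − 4.41 − x)×3370
Column B: 2.55×0 + 19.7×2750 + (z_c − 2.55 − 19.7)×3370
The z_c×3370 term appears on both sides and cancels. Collect the known terms of each column as K = Σ(ρt)_known − 3370 × (depth of known layers): K_A = 12921.3 − 3370×4.41 = −1940.4; K_B = 54175 − 3370×(2.55 + 19.7) = −20807.5.
Balance: K_A − x×(3370 − 2820) = K_B, so x = (K_A − K_B)/(3370 − 2820) = 18867.1/550 = 34.3 km.

34.3 km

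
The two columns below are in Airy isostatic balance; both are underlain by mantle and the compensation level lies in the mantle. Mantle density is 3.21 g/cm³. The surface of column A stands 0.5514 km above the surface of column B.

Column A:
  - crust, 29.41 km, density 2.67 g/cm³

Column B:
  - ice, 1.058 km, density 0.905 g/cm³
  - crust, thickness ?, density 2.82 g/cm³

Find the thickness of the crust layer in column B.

29.9 km

Take the compensation level at the base of the deeper column (depth z_c below the surface of column A) and equate Σ ρ_i t_i down to z_c; mantle fills any gap and the z_c terms cancel.
Column A: 29.41×2.67 + (z_c − 29.41)×3.21
Column B: 0.5514×0 + 1.058×0.905 + x×2.82 + (z_c − 0.5514 − 1.058 − x)×3.21
The z_c×3.21 term appears on both sides and cancels. Collect the known terms of each column as K = Σ(ρt)_known − 3.21 × (depth of known layers): K_A = 78.5247 − 3.21×29.41 = −15.8814; K_B = 0.95749 − 3.21×(0.5514 + 1.058) = −4.208684.
Balance: K_A = K_B − x×(3.21 − 2.82), so x = (K_B − K_A)/(3.21 − 2.82) = 11.6727/0.39 = 29.9 km.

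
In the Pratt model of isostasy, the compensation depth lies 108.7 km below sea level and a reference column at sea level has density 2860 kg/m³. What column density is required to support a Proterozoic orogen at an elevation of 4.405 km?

Pratt balance: ρ_ref D = ρ (D + h).
ρ = ρ_ref D/(D + h) = 2860 × 108.7 km/(108.7 km + 4.405 km) = 2750 kg/m³.

2750 kg/m³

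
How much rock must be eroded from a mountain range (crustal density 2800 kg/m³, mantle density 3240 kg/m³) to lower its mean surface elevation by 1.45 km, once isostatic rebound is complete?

10.7 km

Net drop Δ = e − u = e − e ρ_c/ρ_m = e (ρ_m − ρ_c)/ρ_m.
e = Δ ρ_m/(ρ_m − ρ_c) = 1.45 km × 3240/440 = 10.7 km.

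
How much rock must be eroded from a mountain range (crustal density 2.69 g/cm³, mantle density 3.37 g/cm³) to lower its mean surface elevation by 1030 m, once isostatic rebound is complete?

5100 m

Net drop Δ = e − u = e − e ρ_c/ρ_m = e (ρ_m − ρ_c)/ρ_m.
e = Δ ρ_m/(ρ_m − ρ_c) = 1030 m × 3.37/0.68 = 5100 m.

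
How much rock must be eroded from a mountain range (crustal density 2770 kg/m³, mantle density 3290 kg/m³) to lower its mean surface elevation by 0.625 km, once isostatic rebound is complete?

Net drop Δ = e − u = e − e ρ_c/ρ_m = e (ρ_m − ρ_c)/ρ_m.
e = Δ ρ_m/(ρ_m − ρ_c) = 0.625 km × 3290/520 = 3.95 km.

3.95 km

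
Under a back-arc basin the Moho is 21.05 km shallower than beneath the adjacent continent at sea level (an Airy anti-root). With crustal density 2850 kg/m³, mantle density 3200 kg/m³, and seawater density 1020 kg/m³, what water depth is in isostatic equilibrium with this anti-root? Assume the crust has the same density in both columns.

4.03 km

Replacing a thickness d of crust by seawater at the top must be balanced by replacing crust with mantle at the base: d (ρ_c − ρ_w) = a (ρ_m − ρ_c).
d = a (ρ_m − ρ_c)/(ρ_c − ρ_w) = 21.05 km × 350/1830 = 4.03 km.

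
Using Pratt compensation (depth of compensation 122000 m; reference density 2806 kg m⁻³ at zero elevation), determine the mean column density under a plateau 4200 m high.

Pratt balance: ρ_ref D = ρ (D + h).
ρ = ρ_ref D/(D + h) = 2806 × 122000 m/(122000 m + 4200 m) = 2710 kg m⁻³.

2710 kg m⁻³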